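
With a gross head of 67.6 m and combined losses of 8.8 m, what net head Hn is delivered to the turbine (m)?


Hn = 67.6 - 8.8 = 58.8000 m


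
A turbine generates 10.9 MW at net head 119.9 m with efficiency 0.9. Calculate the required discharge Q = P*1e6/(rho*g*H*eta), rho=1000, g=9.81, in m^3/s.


Q = 10.9 * 1e6 / (1000 * 9.81 * 119.9 * 0.9) = 10.2966 m^3/s


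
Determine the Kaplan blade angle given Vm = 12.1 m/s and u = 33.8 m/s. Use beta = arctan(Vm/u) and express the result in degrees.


beta = arctan(12.1 / 33.8) = 19.6968 degrees


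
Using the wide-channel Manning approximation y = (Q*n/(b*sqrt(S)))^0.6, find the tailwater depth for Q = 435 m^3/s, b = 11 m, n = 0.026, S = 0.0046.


y = (435 * 0.026 / (11 * 0.0046^0.5))^0.6 = 5.1099 m


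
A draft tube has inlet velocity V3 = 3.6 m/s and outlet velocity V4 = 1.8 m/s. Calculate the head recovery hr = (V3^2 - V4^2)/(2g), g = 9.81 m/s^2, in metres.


hr = (3.6^2 - 1.8^2) / (2*9.81) = 0.4954 m


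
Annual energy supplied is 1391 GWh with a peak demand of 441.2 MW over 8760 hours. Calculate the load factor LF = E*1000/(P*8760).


LF = 1391 * 1000 / (441.2 * 8760) = 0.3599


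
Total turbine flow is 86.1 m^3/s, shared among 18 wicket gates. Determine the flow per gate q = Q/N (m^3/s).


q = 86.1 / 18 = 4.7833 m^3/s


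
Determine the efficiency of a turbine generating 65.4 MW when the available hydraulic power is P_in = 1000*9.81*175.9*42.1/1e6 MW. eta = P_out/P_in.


P_in = 1000 * 9.81 * 175.9 * 42.1 / 1e6 = 72.6469 MW
eta = 65.4 / 72.6469 = 0.9002


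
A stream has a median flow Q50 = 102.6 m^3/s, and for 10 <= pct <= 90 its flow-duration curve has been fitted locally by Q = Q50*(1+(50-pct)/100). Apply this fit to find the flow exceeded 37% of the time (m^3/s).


Q = 102.6 * (1 + (50 - 37)/100) = 115.9380 m^3/s


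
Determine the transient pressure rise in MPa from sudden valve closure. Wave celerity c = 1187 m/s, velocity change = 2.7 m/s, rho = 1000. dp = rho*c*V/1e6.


dp = 1000 * 1187 * 2.7 / 1e6 = 3.2049 MPa


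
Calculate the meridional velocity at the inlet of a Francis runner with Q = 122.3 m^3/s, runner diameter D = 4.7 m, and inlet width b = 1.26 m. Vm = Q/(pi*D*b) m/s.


Vm = 122.3 / (pi * 4.7 * 1.26) = 6.5737 m/s


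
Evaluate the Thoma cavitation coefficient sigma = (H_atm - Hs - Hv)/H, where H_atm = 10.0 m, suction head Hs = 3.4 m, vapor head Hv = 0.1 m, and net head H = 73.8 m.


sigma = (10.0 - 3.4 - 0.1) / 73.8 = 0.0881


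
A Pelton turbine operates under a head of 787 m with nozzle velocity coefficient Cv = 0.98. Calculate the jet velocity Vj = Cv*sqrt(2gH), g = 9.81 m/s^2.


Vj = 0.98 * sqrt(2*9.81*787) = 121.7763 m/s


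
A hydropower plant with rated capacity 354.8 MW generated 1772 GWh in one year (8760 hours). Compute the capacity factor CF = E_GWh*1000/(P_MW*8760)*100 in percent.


CF = 1772 * 1000 / (354.8 * 8760) * 100 = 57.0133 %


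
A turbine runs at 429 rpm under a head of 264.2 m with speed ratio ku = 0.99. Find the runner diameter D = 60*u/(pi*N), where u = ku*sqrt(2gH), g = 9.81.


u = 0.99 * sqrt(2*9.81*264.2) = 71.2773 m/s
D = 60 * 71.2773 / (pi * 429) = 3.1732 m


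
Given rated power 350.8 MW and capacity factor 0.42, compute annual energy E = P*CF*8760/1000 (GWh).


E = 350.8 * 0.42 * 8760 / 1000 = 1290.6634 GWh


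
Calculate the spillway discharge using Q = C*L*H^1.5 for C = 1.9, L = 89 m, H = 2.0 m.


Q = 1.9 * 89 * 2.0^1.5 = 478.2870 m^3/s


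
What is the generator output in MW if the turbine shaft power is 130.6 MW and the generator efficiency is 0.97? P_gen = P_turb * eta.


P_gen = 130.6 * 0.97 = 126.6820 MW


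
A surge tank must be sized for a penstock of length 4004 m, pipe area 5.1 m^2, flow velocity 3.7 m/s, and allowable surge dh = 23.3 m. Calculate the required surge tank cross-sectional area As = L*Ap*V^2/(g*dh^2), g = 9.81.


As = 4004 * 5.1 * 3.7^2 / (9.81 * 23.3^2) = 52.4912 m^2


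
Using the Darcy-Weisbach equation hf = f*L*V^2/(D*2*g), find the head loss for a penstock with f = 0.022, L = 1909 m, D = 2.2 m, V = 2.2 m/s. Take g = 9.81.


hf = 0.022 * 1909 * 2.2^2 / (2.2 * 2 * 9.81) = 4.7093 m


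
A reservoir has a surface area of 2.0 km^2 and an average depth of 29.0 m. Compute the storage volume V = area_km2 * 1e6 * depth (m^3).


V = 2.0 * 1e6 * 29.0 = 5.8000e+07 m^3


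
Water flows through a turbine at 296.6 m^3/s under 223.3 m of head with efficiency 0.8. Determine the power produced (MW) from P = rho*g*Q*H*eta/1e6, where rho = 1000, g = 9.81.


P = 1000 * 9.81 * 296.6 * 223.3 * 0.8 / 1e6 = 519.7792 MW


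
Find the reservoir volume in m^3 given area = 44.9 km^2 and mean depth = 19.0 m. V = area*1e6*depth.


V = 44.9 * 1e6 * 19.0 = 8.5310e+08 m^3


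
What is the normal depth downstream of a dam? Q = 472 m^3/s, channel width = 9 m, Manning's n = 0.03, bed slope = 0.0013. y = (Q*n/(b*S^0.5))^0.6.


y = (472 * 0.03 / (9 * 0.0013^0.5))^0.6 = 9.6363 m


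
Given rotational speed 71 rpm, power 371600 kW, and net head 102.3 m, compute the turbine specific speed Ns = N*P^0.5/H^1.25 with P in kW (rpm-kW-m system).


Ns = 71 * 371600^0.5 / 102.3^1.25 = 133.0306


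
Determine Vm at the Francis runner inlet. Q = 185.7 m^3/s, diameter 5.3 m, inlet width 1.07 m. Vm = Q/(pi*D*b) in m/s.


Vm = 185.7 / (pi * 5.3 * 1.07) = 10.4232 m/s


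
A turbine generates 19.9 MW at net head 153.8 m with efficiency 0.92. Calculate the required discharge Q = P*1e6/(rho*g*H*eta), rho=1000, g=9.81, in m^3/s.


Q = 19.9 * 1e6 / (1000 * 9.81 * 153.8 * 0.92) = 14.3364 m^3/s


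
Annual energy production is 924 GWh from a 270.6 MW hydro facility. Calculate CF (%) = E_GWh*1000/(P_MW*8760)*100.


CF = 924 * 1000 / (270.6 * 8760) * 100 = 38.9798 %


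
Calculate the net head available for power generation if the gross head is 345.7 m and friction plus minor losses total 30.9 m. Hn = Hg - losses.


Hn = 345.7 - 30.9 = 314.8000 m


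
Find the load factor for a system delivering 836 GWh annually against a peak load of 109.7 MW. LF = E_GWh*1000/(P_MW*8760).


LF = 836 * 1000 / (109.7 * 8760) = 0.8700


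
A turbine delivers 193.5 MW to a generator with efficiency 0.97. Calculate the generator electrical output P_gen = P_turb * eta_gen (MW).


P_gen = 193.5 * 0.97 = 187.6950 MW


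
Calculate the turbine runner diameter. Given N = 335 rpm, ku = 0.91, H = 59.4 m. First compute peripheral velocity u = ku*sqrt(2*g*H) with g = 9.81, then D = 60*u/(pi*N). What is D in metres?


u = 0.91 * sqrt(2*9.81*59.4) = 31.0659 m/s
D = 60 * 31.0659 / (pi * 335) = 1.7711 m


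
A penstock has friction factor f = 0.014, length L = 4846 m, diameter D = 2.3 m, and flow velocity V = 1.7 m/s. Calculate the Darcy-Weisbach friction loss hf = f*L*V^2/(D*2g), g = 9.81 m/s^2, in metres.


hf = 0.014 * 4846 * 1.7^2 / (2.3 * 2 * 9.81) = 4.3449 m


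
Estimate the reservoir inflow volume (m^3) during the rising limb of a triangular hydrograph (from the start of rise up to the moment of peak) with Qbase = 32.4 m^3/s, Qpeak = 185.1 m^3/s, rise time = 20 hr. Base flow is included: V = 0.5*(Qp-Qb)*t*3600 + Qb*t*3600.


V = 0.5*(185.1 - 32.4)*20*3600 + 32.4*20*3600 = 7.8300e+06 m^3


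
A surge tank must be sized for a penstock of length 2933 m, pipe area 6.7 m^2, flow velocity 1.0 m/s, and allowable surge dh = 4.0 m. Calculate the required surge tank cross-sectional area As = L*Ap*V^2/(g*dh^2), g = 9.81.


As = 2933 * 6.7 * 1.0^2 / (9.81 * 4.0^2) = 125.1981 m^2


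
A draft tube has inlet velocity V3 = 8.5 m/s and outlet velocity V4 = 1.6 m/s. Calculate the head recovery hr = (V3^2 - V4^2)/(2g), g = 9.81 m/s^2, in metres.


hr = (8.5^2 - 1.6^2) / (2*9.81) = 3.5520 m


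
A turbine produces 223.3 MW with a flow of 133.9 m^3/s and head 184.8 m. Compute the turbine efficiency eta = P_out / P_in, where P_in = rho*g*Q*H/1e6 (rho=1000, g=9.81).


P_in = 1000 * 9.81 * 133.9 * 184.8 / 1e6 = 242.7457 MW
eta = 223.3 / 242.7457 = 0.9199


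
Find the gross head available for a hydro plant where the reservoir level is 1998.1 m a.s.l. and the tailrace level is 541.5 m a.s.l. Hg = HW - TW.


Hg = 1998.1 - 541.5 = 1456.6000 m


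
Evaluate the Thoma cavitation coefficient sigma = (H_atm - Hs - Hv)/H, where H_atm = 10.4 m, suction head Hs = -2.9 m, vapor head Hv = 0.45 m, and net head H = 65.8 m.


sigma = (10.4 - (-2.9) - 0.45) / 65.8 = 0.1953


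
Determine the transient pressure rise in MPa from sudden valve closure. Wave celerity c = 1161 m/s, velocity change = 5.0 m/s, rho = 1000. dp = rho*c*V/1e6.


dp = 1000 * 1161 * 5.0 / 1e6 = 5.8050 MPa


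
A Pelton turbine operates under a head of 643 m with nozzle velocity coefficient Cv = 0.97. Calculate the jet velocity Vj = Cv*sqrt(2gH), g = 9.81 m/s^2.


Vj = 0.97 * sqrt(2*9.81*643) = 108.9499 m/s


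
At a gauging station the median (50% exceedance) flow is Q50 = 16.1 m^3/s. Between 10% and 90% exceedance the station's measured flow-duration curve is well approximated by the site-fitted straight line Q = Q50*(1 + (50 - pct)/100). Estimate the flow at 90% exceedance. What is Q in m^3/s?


Q = 16.1 * (1 + (50 - 90)/100) = 9.6600 m^3/s


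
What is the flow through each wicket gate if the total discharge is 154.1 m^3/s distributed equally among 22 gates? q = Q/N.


q = 154.1 / 22 = 7.0045 m^3/s


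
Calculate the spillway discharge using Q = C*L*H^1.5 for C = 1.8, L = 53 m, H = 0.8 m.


Q = 1.8 * 53 * 0.8^1.5 = 68.2627 m^3/s


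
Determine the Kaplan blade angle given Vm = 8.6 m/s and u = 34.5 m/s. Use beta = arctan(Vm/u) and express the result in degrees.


beta = arctan(8.6 / 34.5) = 13.9972 degrees


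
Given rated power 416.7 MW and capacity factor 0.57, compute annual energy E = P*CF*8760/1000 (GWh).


E = 416.7 * 0.57 * 8760 / 1000 = 2080.6664 GWh


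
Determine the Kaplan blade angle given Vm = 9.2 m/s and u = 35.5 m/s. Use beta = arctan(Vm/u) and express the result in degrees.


beta = arctan(9.2 / 35.5) = 14.5289 degrees


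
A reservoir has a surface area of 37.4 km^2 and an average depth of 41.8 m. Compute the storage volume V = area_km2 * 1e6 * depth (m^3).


V = 37.4 * 1e6 * 41.8 = 1.5633e+09 m^3


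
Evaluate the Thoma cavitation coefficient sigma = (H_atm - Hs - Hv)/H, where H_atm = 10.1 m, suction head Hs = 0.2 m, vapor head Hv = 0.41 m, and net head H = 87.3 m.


sigma = (10.1 - 0.2 - 0.41) / 87.3 = 0.1087


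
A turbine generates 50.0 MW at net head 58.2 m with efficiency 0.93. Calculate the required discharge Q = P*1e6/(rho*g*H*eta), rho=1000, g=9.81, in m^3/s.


Q = 50.0 * 1e6 / (1000 * 9.81 * 58.2 * 0.93) = 94.1662 m^3/s


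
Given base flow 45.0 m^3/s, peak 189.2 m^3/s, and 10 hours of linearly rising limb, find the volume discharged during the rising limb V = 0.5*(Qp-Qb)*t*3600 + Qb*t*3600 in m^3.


V = 0.5*(189.2 - 45.0)*10*3600 + 45.0*10*3600 = 4.2156e+06 m^3


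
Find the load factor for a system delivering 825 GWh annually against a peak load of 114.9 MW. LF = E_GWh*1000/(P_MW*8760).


LF = 825 * 1000 / (114.9 * 8760) = 0.8197


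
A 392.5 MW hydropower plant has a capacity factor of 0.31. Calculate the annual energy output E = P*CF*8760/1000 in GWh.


E = 392.5 * 0.31 * 8760 / 1000 = 1065.8730 GWh


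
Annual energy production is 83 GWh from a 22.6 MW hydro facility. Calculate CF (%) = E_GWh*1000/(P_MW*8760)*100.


CF = 83 * 1000 / (22.6 * 8760) * 100 = 41.9243 %


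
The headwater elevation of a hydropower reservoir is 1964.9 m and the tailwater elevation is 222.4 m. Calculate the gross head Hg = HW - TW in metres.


Hg = 1964.9 - 222.4 = 1742.5000 m


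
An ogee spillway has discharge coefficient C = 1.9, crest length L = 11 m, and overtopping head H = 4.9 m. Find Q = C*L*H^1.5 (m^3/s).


Q = 1.9 * 11 * 4.9^1.5 = 226.6942 m^3/s


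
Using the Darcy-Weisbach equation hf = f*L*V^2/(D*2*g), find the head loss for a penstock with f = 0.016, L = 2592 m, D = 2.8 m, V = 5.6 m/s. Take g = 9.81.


hf = 0.016 * 2592 * 5.6^2 / (2.8 * 2 * 9.81) = 23.6741 m


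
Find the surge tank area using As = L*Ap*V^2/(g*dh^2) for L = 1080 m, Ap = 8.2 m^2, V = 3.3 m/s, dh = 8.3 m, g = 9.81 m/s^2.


As = 1080 * 8.2 * 3.3^2 / (9.81 * 8.3^2) = 142.7054 m^2


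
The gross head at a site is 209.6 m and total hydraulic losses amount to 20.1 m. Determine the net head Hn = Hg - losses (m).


Hn = 209.6 - 20.1 = 189.5000 m


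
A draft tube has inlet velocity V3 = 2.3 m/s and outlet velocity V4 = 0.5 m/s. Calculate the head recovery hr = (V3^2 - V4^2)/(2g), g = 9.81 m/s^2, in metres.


hr = (2.3^2 - 0.5^2) / (2*9.81) = 0.2569 m


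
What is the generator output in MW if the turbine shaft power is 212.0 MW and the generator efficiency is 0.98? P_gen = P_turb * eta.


P_gen = 212.0 * 0.98 = 207.7600 MW


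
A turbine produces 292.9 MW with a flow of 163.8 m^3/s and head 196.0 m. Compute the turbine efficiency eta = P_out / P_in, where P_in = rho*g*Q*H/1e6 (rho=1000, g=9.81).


P_in = 1000 * 9.81 * 163.8 * 196.0 / 1e6 = 314.9481 MW
eta = 292.9 / 314.9481 = 0.9300


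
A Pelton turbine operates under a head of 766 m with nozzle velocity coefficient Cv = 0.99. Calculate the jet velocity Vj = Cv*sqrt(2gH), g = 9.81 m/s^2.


Vj = 0.99 * sqrt(2*9.81*766) = 121.3666 m/s


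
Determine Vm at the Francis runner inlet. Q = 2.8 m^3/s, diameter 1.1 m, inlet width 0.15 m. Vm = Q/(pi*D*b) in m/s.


Vm = 2.8 / (pi * 1.1 * 0.15) = 5.4016 m/s


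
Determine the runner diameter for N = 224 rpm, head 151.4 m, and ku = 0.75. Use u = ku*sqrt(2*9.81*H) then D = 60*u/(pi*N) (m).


u = 0.75 * sqrt(2*9.81*151.4) = 40.8765 m/s
D = 60 * 40.8765 / (pi * 224) = 3.4852 m


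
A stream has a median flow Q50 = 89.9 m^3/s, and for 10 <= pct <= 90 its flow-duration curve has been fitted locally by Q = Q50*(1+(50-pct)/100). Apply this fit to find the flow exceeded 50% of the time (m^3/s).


Q = 89.9 * (1 + (50 - 50)/100) = 89.9000 m^3/s


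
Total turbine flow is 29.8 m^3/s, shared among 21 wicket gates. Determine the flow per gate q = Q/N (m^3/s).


q = 29.8 / 21 = 1.4190 m^3/s


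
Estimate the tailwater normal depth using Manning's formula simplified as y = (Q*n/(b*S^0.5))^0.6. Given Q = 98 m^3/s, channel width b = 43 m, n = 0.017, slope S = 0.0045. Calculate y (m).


y = (98 * 0.017 / (43 * 0.0045^0.5))^0.6 = 0.7194 m


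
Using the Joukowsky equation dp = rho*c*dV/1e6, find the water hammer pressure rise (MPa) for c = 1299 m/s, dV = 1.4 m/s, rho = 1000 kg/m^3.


dp = 1000 * 1299 * 1.4 / 1e6 = 1.8186 MPa


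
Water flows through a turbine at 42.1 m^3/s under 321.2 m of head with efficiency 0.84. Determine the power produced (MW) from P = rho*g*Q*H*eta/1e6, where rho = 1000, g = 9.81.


P = 1000 * 9.81 * 42.1 * 321.2 * 0.84 / 1e6 = 111.4310 MW


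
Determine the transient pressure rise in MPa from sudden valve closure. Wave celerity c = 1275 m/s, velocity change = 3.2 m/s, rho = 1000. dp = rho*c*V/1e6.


dp = 1000 * 1275 * 3.2 / 1e6 = 4.0800 MPa


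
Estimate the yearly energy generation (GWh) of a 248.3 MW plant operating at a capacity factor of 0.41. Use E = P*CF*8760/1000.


E = 248.3 * 0.41 * 8760 / 1000 = 891.7943 GWh


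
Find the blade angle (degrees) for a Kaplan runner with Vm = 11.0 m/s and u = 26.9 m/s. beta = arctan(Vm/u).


beta = arctan(11.0 / 26.9) = 22.2407 degrees


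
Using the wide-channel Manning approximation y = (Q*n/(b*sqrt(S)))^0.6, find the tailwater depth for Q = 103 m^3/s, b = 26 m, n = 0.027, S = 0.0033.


y = (103 * 0.027 / (26 * 0.0033^0.5))^0.6 = 1.4521 m


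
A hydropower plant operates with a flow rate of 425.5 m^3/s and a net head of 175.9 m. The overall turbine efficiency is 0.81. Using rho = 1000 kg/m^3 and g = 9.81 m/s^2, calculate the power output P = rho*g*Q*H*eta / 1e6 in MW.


P = 1000 * 9.81 * 425.5 * 175.9 * 0.81 / 1e6 = 594.7294 MW


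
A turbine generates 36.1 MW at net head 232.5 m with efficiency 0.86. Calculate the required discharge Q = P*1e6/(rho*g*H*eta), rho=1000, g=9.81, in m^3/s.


Q = 36.1 * 1e6 / (1000 * 9.81 * 232.5 * 0.86) = 18.4042 m^3/s


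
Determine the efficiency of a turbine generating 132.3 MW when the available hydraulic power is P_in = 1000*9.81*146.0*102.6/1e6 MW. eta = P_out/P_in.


P_in = 1000 * 9.81 * 146.0 * 102.6 / 1e6 = 146.9499 MW
eta = 132.3 / 146.9499 = 0.9003


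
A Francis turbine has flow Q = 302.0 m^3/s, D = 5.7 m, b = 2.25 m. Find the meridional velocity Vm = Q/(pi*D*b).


Vm = 302.0 / (pi * 5.7 * 2.25) = 7.4955 m/s


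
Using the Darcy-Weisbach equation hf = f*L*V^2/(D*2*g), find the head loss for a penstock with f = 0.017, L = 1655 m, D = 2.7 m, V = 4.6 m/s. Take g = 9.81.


hf = 0.017 * 1655 * 4.6^2 / (2.7 * 2 * 9.81) = 11.2383 m


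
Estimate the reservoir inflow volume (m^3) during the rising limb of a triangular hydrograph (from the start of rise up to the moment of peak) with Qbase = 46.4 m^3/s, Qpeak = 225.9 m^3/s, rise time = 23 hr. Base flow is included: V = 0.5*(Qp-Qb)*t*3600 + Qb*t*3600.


V = 0.5*(225.9 - 46.4)*23*3600 + 46.4*23*3600 = 1.1273e+07 m^3


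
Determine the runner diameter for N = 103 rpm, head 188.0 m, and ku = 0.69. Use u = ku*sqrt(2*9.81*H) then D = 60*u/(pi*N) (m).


u = 0.69 * sqrt(2*9.81*188.0) = 41.9061 m/s
D = 60 * 41.9061 / (pi * 103) = 7.7704 m


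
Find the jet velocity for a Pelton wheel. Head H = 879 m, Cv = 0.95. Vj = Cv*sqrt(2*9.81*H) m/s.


Vj = 0.95 * sqrt(2*9.81*879) = 124.7578 m/s


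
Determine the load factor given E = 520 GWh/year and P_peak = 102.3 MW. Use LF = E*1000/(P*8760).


LF = 520 * 1000 / (102.3 * 8760) = 0.5803


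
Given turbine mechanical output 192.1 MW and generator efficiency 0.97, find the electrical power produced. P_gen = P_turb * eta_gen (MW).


P_gen = 192.1 * 0.97 = 186.3370 MW


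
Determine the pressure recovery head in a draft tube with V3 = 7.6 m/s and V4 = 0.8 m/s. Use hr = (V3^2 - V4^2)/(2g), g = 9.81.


hr = (7.6^2 - 0.8^2) / (2*9.81) = 2.9113 m


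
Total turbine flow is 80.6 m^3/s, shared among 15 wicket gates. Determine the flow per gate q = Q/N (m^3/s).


q = 80.6 / 15 = 5.3733 m^3/s


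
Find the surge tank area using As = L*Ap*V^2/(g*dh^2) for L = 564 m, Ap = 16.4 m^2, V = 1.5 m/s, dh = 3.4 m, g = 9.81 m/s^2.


As = 564 * 16.4 * 1.5^2 / (9.81 * 3.4^2) = 183.5180 m^2


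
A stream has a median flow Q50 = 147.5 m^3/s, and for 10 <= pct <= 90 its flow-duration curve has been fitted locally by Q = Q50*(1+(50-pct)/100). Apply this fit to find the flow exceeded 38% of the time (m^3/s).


Q = 147.5 * (1 + (50 - 38)/100) = 165.2000 m^3/s


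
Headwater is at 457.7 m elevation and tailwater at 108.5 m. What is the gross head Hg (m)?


Hg = 457.7 - 108.5 = 349.2000 m


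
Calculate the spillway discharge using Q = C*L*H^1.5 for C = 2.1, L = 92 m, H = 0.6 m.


Q = 2.1 * 92 * 0.6^1.5 = 89.7912 m^3/s


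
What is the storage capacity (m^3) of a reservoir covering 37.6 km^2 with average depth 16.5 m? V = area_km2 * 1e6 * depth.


V = 37.6 * 1e6 * 16.5 = 6.2040e+08 m^3


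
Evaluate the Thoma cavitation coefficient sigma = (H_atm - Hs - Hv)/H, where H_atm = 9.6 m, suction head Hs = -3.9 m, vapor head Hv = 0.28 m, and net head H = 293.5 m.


sigma = (9.6 - (-3.9) - 0.28) / 293.5 = 0.0450


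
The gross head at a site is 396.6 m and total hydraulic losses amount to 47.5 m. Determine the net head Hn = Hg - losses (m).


Hn = 396.6 - 47.5 = 349.1000 m


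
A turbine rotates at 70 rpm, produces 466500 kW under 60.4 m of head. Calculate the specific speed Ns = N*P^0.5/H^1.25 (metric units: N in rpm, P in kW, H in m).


Ns = 70 * 466500^0.5 / 60.4^1.25 = 283.9407


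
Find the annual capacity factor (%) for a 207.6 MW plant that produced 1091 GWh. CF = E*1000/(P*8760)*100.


CF = 1091 * 1000 / (207.6 * 8760) * 100 = 59.9920 %


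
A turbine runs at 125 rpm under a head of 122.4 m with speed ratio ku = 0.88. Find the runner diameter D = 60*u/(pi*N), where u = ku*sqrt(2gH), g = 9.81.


u = 0.88 * sqrt(2*9.81*122.4) = 43.1244 m/s
D = 60 * 43.1244 / (pi * 125) = 6.5889 m


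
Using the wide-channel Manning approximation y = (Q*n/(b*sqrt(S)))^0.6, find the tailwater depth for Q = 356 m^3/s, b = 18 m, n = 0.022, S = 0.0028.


y = (356 * 0.022 / (18 * 0.0028^0.5))^0.6 = 3.5401 m


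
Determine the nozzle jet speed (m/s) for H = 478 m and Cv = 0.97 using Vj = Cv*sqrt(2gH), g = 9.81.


Vj = 0.97 * sqrt(2*9.81*478) = 93.9367 m/s


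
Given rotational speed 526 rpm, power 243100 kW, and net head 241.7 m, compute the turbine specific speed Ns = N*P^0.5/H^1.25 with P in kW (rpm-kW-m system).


Ns = 526 * 243100^0.5 / 241.7^1.25 = 272.1338


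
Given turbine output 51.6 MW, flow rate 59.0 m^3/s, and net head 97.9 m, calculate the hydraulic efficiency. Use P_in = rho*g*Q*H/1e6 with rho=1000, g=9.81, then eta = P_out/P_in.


P_in = 1000 * 9.81 * 59.0 * 97.9 / 1e6 = 56.6635 MW
eta = 51.6 / 56.6635 = 0.9106


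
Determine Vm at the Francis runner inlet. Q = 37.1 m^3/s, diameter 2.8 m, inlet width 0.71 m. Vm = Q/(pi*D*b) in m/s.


Vm = 37.1 / (pi * 2.8 * 0.71) = 5.9403 m/s


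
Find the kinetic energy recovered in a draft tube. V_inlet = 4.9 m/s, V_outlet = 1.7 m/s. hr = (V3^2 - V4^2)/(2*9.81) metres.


hr = (4.9^2 - 1.7^2) / (2*9.81) = 1.0765 m


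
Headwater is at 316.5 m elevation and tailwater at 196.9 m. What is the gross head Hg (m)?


Hg = 316.5 - 196.9 = 119.6000 m


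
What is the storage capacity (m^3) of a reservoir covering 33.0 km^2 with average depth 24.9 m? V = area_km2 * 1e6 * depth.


V = 33.0 * 1e6 * 24.9 = 8.2170e+08 m^3


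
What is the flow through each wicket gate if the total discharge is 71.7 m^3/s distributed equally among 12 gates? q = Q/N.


q = 71.7 / 12 = 5.9750 m^3/s


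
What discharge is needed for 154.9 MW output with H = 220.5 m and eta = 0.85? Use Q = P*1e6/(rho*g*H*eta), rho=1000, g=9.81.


Q = 154.9 * 1e6 / (1000 * 9.81 * 220.5 * 0.85) = 84.2471 m^3/s


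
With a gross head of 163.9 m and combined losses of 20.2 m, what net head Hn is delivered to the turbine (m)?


Hn = 163.9 - 20.2 = 143.7000 m


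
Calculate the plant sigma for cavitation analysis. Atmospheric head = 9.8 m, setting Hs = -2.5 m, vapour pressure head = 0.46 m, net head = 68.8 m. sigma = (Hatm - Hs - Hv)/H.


sigma = (9.8 - (-2.5) - 0.46) / 68.8 = 0.1721


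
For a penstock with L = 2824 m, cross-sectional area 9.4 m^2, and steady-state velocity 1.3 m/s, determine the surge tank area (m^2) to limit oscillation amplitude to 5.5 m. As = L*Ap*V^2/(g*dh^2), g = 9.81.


As = 2824 * 9.4 * 1.3^2 / (9.81 * 5.5^2) = 151.1767 m^2


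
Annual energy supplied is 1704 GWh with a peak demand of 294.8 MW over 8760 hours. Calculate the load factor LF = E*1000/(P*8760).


LF = 1704 * 1000 / (294.8 * 8760) = 0.6598


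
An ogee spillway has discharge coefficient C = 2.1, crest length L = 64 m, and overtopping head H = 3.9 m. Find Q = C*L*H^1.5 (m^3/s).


Q = 2.1 * 64 * 3.9^1.5 = 1035.1331 m^3/s


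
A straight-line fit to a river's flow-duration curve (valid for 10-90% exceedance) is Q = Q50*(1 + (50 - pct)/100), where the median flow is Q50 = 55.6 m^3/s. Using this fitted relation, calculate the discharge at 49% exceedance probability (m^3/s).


Q = 55.6 * (1 + (50 - 49)/100) = 56.1560 m^3/s


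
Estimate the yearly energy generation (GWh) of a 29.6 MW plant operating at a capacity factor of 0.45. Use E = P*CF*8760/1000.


E = 29.6 * 0.45 * 8760 / 1000 = 116.6832 GWh


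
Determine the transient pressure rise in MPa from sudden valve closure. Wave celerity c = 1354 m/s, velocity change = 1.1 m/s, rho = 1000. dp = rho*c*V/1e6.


dp = 1000 * 1354 * 1.1 / 1e6 = 1.4894 MPa


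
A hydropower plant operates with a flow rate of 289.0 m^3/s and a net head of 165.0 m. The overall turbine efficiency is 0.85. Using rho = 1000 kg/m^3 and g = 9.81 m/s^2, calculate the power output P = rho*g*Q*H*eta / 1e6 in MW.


P = 1000 * 9.81 * 289.0 * 165.0 * 0.85 / 1e6 = 397.6214 MW


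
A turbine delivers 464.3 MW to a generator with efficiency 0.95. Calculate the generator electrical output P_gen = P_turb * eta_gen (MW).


P_gen = 464.3 * 0.95 = 441.0850 MW


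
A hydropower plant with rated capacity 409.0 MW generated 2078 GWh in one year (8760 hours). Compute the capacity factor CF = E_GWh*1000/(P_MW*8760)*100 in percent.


CF = 2078 * 1000 / (409.0 * 8760) * 100 = 57.9987 %


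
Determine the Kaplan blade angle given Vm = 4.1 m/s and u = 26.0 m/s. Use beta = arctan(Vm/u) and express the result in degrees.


beta = arctan(4.1 / 26.0) = 8.9613 degrees


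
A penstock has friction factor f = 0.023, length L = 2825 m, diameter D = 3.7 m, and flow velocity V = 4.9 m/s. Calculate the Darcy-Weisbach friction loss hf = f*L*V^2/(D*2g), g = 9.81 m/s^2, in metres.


hf = 0.023 * 2825 * 4.9^2 / (3.7 * 2 * 9.81) = 21.4901 m


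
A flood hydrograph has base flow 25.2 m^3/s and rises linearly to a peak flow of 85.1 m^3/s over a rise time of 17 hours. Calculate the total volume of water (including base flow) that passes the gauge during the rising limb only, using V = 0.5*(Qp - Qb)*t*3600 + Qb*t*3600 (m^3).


V = 0.5*(85.1 - 25.2)*17*3600 + 25.2*17*3600 = 3.3752e+06 m^3


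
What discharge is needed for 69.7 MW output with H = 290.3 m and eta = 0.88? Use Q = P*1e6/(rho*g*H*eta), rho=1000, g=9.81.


Q = 69.7 * 1e6 / (1000 * 9.81 * 290.3 * 0.88) = 27.8121 m^3/s


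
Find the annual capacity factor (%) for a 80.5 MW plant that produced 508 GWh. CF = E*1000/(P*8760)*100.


CF = 508 * 1000 / (80.5 * 8760) * 100 = 72.0383 %


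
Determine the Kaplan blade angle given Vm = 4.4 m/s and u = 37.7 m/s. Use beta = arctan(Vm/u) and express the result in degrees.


beta = arctan(4.4 / 37.7) = 6.6569 degrees


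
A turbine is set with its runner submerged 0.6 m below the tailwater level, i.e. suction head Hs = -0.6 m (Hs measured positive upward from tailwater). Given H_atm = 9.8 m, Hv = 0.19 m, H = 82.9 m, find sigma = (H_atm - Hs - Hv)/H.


sigma = (9.8 - (-0.6) - 0.19) / 82.9 = 0.1232


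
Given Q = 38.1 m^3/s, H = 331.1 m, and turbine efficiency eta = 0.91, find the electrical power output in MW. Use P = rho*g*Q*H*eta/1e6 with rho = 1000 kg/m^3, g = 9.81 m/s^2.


P = 1000 * 9.81 * 38.1 * 331.1 * 0.91 / 1e6 = 112.6146 MW


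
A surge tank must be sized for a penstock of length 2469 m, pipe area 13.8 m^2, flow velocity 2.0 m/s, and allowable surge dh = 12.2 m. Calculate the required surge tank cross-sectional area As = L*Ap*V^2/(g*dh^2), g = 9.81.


As = 2469 * 13.8 * 2.0^2 / (9.81 * 12.2^2) = 93.3408 m^2


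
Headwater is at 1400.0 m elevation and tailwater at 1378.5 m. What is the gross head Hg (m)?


Hg = 1400.0 - 1378.5 = 21.5000 m


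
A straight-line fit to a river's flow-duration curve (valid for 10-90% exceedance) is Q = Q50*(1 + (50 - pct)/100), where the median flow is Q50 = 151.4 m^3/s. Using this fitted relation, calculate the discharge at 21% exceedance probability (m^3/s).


Q = 151.4 * (1 + (50 - 21)/100) = 195.3060 m^3/s


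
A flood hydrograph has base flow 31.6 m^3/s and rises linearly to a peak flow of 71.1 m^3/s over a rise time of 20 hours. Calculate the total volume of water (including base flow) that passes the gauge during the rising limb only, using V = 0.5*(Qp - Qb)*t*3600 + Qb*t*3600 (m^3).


V = 0.5*(71.1 - 31.6)*20*3600 + 31.6*20*3600 = 3.6972e+06 m^3


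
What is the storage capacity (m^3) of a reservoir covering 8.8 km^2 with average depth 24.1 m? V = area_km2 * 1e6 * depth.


V = 8.8 * 1e6 * 24.1 = 2.1208e+08 m^3


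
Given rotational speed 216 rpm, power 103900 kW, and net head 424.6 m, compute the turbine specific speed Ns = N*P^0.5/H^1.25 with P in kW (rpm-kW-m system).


Ns = 216 * 103900^0.5 / 424.6^1.25 = 36.1232


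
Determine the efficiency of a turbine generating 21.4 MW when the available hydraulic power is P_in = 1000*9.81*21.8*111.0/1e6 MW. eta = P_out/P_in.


P_in = 1000 * 9.81 * 21.8 * 111.0 / 1e6 = 23.7382 MW
eta = 21.4 / 23.7382 = 0.9015


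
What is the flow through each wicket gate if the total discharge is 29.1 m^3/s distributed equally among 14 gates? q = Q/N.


q = 29.1 / 14 = 2.0786 m^3/s


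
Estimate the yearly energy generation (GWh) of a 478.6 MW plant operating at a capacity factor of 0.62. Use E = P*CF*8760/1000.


E = 478.6 * 0.62 * 8760 / 1000 = 2599.3723 GWh


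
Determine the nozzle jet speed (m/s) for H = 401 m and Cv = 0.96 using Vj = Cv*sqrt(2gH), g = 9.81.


Vj = 0.96 * sqrt(2*9.81*401) = 85.1516 m/s


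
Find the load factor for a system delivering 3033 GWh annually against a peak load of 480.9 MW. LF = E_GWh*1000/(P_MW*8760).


LF = 3033 * 1000 / (480.9 * 8760) = 0.7200


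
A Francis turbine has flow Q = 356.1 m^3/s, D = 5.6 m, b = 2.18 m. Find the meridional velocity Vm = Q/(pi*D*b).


Vm = 356.1 / (pi * 5.6 * 2.18) = 9.2849 m/s


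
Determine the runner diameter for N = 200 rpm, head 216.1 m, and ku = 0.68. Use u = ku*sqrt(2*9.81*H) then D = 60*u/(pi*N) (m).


u = 0.68 * sqrt(2*9.81*216.1) = 44.2778 m/s
D = 60 * 44.2778 / (pi * 200) = 4.2282 m


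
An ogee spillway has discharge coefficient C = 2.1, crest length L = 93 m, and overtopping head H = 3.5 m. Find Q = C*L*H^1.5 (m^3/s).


Q = 2.1 * 93 * 3.5^1.5 = 1278.8050 m^3/s


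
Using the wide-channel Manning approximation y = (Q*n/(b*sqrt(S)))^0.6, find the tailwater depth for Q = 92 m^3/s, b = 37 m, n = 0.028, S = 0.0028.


y = (92 * 0.028 / (37 * 0.0028^0.5))^0.6 = 1.1790 m


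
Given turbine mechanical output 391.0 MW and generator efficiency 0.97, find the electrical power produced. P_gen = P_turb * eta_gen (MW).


P_gen = 391.0 * 0.97 = 379.2700 MW


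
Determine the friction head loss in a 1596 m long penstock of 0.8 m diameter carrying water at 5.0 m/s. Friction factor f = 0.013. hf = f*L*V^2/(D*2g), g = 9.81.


hf = 0.013 * 1596 * 5.0^2 / (0.8 * 2 * 9.81) = 33.0466 m


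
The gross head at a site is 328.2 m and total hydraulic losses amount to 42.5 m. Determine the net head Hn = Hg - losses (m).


Hn = 328.2 - 42.5 = 285.7000 m


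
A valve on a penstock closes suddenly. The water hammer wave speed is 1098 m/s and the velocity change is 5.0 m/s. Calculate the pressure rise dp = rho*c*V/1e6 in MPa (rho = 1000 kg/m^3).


dp = 1000 * 1098 * 5.0 / 1e6 = 5.4900 MPa


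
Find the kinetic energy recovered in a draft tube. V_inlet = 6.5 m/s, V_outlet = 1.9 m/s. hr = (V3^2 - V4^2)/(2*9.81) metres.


hr = (6.5^2 - 1.9^2) / (2*9.81) = 1.9694 m


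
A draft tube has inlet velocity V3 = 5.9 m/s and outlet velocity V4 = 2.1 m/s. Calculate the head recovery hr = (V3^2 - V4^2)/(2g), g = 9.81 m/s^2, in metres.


hr = (5.9^2 - 2.1^2) / (2*9.81) = 1.5494 m


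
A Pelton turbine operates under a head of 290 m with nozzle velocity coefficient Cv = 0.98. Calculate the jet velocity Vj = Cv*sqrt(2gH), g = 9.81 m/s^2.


Vj = 0.98 * sqrt(2*9.81*290) = 73.9221 m/s


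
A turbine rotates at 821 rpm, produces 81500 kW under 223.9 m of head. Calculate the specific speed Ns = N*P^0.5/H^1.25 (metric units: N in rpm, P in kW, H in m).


Ns = 821 * 81500^0.5 / 223.9^1.25 = 270.6165


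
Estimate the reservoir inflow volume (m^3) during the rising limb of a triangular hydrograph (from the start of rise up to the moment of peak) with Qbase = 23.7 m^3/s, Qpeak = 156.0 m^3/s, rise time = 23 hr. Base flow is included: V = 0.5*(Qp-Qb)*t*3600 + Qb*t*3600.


V = 0.5*(156.0 - 23.7)*23*3600 + 23.7*23*3600 = 7.4396e+06 m^3


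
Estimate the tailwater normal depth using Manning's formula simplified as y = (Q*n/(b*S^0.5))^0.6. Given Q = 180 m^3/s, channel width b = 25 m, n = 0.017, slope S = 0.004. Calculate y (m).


y = (180 * 0.017 / (25 * 0.004^0.5))^0.6 = 1.4861 m


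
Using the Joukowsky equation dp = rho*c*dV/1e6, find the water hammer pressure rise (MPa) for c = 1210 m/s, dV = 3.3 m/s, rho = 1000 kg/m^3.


dp = 1000 * 1210 * 3.3 / 1e6 = 3.9930 MPa


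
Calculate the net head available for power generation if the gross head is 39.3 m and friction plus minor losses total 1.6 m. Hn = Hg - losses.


Hn = 39.3 - 1.6 = 37.7000 m


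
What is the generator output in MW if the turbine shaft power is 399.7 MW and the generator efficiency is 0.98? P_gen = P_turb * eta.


P_gen = 399.7 * 0.98 = 391.7060 MW


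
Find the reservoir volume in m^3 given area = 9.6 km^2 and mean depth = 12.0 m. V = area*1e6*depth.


V = 9.6 * 1e6 * 12.0 = 1.1520e+08 m^3


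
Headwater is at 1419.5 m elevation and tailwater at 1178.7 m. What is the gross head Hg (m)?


Hg = 1419.5 - 1178.7 = 240.8000 m


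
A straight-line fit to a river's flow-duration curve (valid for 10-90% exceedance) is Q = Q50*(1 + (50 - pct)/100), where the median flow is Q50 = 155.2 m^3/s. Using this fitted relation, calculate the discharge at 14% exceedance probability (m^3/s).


Q = 155.2 * (1 + (50 - 14)/100) = 211.0720 m^3/s


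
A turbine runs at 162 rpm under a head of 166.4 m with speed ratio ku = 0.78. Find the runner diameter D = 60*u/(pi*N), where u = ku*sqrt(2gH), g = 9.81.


u = 0.78 * sqrt(2*9.81*166.4) = 44.5678 m/s
D = 60 * 44.5678 / (pi * 162) = 5.2542 m


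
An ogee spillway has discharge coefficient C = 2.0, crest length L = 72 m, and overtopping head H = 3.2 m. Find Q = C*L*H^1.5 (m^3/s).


Q = 2.0 * 72 * 3.2^1.5 = 824.3041 m^3/s


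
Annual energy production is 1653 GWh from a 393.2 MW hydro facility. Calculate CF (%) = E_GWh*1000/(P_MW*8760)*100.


CF = 1653 * 1000 / (393.2 * 8760) * 100 = 47.9905 %


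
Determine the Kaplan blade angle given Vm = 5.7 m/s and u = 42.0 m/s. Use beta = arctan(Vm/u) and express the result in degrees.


beta = arctan(5.7 / 42.0) = 7.7286 degrees


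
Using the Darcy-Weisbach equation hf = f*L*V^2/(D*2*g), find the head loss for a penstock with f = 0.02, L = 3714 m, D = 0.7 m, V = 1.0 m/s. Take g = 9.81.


hf = 0.02 * 3714 * 1.0^2 / (0.7 * 2 * 9.81) = 5.4085 m


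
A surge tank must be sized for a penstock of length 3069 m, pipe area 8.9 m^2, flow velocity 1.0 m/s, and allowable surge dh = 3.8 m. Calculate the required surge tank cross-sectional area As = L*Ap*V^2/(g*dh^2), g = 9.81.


As = 3069 * 8.9 * 1.0^2 / (9.81 * 3.8^2) = 192.8194 m^2


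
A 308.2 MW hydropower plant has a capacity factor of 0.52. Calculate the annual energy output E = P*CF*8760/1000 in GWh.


E = 308.2 * 0.52 * 8760 / 1000 = 1403.9126 GWh


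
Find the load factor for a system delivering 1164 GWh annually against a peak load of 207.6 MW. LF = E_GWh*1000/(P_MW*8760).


LF = 1164 * 1000 / (207.6 * 8760) = 0.6401


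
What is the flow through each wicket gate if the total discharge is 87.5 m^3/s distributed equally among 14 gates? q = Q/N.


q = 87.5 / 14 = 6.2500 m^3/s


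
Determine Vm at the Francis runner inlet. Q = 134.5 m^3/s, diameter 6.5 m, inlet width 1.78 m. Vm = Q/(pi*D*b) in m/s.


Vm = 134.5 / (pi * 6.5 * 1.78) = 3.7003 m/s


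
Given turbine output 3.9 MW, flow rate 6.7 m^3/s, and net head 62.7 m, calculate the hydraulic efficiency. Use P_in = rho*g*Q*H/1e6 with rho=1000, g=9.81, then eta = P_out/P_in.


P_in = 1000 * 9.81 * 6.7 * 62.7 / 1e6 = 4.1211 MW
eta = 3.9 / 4.1211 = 0.9464


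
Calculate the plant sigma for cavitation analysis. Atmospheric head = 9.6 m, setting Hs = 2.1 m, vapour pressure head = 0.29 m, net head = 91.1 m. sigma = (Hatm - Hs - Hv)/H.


sigma = (9.6 - 2.1 - 0.29) / 91.1 = 0.0791


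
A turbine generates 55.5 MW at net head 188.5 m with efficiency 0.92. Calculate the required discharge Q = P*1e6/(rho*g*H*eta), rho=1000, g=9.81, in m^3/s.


Q = 55.5 * 1e6 / (1000 * 9.81 * 188.5 * 0.92) = 32.6231 m^3/s


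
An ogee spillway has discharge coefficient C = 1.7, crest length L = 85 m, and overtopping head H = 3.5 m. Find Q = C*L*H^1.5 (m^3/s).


Q = 1.7 * 85 * 3.5^1.5 = 946.1716 m^3/s


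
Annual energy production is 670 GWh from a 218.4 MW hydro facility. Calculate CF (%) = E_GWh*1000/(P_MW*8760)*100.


CF = 670 * 1000 / (218.4 * 8760) * 100 = 35.0202 %


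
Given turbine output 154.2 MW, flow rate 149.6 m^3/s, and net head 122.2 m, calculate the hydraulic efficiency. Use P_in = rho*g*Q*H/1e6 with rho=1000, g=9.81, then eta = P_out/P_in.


P_in = 1000 * 9.81 * 149.6 * 122.2 / 1e6 = 179.3378 MW
eta = 154.2 / 179.3378 = 0.8598


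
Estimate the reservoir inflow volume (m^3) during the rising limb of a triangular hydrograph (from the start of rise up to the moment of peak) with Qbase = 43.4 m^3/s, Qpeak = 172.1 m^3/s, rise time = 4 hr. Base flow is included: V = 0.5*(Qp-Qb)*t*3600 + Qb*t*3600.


V = 0.5*(172.1 - 43.4)*4*3600 + 43.4*4*3600 = 1.5516e+06 m^3


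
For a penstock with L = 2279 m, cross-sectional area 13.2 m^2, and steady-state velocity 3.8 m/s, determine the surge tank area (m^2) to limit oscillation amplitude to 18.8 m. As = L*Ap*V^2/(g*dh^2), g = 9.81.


As = 2279 * 13.2 * 3.8^2 / (9.81 * 18.8^2) = 125.2855 m^2


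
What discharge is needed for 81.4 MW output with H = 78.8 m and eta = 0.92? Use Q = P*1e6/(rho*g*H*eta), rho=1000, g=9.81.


Q = 81.4 * 1e6 / (1000 * 9.81 * 78.8 * 0.92) = 114.4567 m^3/s


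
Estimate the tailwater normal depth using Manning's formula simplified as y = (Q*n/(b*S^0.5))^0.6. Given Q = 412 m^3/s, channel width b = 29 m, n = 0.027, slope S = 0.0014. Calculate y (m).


y = (412 * 0.027 / (29 * 0.0014^0.5))^0.6 = 4.0409 m


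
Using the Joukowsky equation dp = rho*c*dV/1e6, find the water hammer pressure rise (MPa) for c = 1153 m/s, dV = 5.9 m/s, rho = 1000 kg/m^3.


dp = 1000 * 1153 * 5.9 / 1e6 = 6.8027 MPa


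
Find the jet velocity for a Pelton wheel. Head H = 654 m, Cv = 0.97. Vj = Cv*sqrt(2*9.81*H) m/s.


Vj = 0.97 * sqrt(2*9.81*654) = 109.8778 m/s


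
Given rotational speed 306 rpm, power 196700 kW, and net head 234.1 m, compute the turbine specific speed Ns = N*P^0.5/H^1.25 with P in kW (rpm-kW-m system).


Ns = 306 * 196700^0.5 / 234.1^1.25 = 148.2081


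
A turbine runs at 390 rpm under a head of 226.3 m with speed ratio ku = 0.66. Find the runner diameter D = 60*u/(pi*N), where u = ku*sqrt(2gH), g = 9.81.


u = 0.66 * sqrt(2*9.81*226.3) = 43.9780 m/s
D = 60 * 43.9780 / (pi * 390) = 2.1536 m


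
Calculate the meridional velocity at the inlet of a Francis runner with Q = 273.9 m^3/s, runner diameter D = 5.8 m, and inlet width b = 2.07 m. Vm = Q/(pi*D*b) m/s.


Vm = 273.9 / (pi * 5.8 * 2.07) = 7.2618 m/s


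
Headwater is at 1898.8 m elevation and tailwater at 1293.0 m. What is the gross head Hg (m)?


Hg = 1898.8 - 1293.0 = 605.8000 m


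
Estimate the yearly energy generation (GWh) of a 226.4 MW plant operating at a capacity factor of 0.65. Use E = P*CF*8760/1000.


E = 226.4 * 0.65 * 8760 / 1000 = 1289.1216 GWh


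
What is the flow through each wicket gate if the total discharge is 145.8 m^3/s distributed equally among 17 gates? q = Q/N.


q = 145.8 / 17 = 8.5765 m^3/s


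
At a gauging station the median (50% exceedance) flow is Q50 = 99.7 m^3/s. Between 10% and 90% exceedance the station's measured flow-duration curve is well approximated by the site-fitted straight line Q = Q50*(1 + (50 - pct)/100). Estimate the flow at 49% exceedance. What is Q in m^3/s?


Q = 99.7 * (1 + (50 - 49)/100) = 100.6970 m^3/s


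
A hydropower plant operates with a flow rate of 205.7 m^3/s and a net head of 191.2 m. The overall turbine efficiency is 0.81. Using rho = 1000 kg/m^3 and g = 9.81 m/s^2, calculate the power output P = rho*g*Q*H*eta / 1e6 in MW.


P = 1000 * 9.81 * 205.7 * 191.2 * 0.81 / 1e6 = 312.5188 MW
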